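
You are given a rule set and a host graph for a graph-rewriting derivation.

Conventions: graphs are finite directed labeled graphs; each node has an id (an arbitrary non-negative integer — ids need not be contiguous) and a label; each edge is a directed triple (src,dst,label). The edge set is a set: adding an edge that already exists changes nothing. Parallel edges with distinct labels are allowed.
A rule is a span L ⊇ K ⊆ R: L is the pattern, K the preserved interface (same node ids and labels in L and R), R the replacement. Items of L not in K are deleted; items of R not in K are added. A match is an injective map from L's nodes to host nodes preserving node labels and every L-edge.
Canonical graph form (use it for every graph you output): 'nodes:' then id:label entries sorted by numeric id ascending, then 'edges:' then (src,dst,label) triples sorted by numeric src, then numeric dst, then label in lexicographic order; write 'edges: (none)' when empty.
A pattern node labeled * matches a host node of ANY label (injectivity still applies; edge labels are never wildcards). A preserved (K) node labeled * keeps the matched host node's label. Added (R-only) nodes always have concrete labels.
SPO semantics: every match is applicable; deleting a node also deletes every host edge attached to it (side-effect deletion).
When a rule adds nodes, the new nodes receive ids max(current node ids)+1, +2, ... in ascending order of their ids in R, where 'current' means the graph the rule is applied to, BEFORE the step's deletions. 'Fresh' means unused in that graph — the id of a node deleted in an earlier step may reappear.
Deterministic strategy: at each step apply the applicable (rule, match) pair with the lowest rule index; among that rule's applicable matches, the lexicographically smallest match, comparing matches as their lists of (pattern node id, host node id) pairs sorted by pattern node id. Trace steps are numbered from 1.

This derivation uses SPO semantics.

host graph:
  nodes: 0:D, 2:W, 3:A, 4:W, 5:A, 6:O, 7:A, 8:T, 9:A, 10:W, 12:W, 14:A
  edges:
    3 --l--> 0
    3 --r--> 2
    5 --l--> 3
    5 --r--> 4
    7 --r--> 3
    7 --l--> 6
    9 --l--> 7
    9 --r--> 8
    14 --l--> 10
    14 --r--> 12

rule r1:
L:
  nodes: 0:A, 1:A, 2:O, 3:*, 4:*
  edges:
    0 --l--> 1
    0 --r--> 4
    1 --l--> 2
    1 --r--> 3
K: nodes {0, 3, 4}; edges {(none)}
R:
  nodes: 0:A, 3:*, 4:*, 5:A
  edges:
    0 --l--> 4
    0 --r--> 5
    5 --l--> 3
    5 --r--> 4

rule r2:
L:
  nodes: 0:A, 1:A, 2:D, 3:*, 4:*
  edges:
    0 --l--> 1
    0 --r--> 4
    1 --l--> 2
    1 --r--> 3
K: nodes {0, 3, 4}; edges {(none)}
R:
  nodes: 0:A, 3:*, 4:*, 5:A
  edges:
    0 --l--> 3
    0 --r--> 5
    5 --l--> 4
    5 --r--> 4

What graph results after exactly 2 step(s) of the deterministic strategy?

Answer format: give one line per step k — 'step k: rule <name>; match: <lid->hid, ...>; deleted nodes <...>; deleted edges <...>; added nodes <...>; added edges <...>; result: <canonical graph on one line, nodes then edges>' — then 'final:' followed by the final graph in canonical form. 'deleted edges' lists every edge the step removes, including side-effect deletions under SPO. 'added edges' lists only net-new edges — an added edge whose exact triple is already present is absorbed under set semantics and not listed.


step 1: rule r1; match: 0->9, 1->7, 2->6, 3->3, 4->8; deleted nodes 6, 7; deleted edges (7,3,r); (7,6,l); (9,7,l); (9,8,r); added nodes 15; added edges (9,8,l); (9,15,r); (15,3,l); (15,8,r); result: nodes: 0:D, 2:W, 3:A, 4:W, 5:A, 8:T, 9:A, 10:W, 12:W, 14:A, 15:A edges: (3,0,l); (3,2,r); (5,3,l); (5,4,r); (9,8,l); (9,15,r); (14,10,l); (14,12,r); (15,3,l); (15,8,r)
step 2: rule r2; match: 0->5, 1->3, 2->0, 3->2, 4->4; deleted nodes 0, 3; deleted edges (3,0,l); (3,2,r); (5,3,l); (5,4,r); (15,3,l); added nodes 16; added edges (5,2,l); (5,16,r); (16,4,l); (16,4,r); result: nodes: 2:W, 4:W, 5:A, 8:T, 9:A, 10:W, 12:W, 14:A, 15:A, 16:A edges: (5,2,l); (5,16,r); (9,8,l); (9,15,r); (14,10,l); (14,12,r); (15,8,r); (16,4,l); (16,4,r)
final:
nodes: 2:W, 4:W, 5:A, 8:T, 9:A, 10:W, 12:W, 14:A, 15:A, 16:A
edges: (5,2,l); (5,16,r); (9,8,l); (9,15,r); (14,10,l); (14,12,r); (15,8,r); (16,4,l); (16,4,r)


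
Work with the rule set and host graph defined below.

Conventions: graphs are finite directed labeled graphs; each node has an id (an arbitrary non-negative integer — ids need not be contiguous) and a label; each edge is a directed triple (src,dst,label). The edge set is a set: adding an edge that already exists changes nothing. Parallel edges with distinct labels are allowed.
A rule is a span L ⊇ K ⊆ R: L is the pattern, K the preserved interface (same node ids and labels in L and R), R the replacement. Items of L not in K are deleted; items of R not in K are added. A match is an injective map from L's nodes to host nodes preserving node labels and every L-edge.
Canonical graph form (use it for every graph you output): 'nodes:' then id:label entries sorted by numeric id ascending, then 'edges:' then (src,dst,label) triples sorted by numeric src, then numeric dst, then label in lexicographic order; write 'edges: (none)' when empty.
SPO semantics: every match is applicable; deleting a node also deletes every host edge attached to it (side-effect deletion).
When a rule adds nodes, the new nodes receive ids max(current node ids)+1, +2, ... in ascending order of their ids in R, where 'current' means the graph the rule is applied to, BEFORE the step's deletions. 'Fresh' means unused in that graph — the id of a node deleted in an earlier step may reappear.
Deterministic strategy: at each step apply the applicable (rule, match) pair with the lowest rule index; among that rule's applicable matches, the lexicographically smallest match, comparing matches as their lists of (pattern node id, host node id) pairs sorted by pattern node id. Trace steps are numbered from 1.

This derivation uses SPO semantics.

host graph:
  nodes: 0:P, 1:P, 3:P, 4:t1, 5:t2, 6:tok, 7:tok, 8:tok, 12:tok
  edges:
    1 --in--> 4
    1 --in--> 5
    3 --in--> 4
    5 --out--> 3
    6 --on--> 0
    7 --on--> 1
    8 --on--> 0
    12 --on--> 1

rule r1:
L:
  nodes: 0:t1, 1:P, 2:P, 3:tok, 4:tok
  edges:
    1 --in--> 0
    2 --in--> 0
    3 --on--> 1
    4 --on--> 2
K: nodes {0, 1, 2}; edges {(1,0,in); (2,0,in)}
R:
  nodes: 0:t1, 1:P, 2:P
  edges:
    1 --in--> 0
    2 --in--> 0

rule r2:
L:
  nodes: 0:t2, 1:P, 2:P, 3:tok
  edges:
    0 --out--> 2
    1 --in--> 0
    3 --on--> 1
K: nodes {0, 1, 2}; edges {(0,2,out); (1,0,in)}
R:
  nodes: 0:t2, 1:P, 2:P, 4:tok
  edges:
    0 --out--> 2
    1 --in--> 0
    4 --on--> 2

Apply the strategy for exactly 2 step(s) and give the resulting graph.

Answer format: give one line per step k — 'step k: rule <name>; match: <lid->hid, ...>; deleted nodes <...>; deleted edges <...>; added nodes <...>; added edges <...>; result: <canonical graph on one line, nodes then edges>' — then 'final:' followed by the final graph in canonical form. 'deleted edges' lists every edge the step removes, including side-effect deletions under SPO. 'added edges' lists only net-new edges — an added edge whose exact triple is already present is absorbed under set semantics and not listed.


step 1: rule r2; match: 0->5, 1->1, 2->3, 3->7; deleted nodes 7; deleted edges (7,1,on); added nodes 13; added edges (13,3,on); result: nodes: 0:P, 1:P, 3:P, 4:t1, 5:t2, 6:tok, 8:tok, 12:tok, 13:tok edges: (1,4,in); (1,5,in); (3,4,in); (5,3,out); (6,0,on); (8,0,on); (12,1,on); (13,3,on)
step 2: rule r1; match: 0->4, 1->1, 2->3, 3->12, 4->13; deleted nodes 12, 13; deleted edges (12,1,on); (13,3,on); added nodes (none); added edges (none); result: nodes: 0:P, 1:P, 3:P, 4:t1, 5:t2, 6:tok, 8:tok edges: (1,4,in); (1,5,in); (3,4,in); (5,3,out); (6,0,on); (8,0,on)
final:
nodes: 0:P, 1:P, 3:P, 4:t1, 5:t2, 6:tok, 8:tok
edges: (1,4,in); (1,5,in); (3,4,in); (5,3,out); (6,0,on); (8,0,on)


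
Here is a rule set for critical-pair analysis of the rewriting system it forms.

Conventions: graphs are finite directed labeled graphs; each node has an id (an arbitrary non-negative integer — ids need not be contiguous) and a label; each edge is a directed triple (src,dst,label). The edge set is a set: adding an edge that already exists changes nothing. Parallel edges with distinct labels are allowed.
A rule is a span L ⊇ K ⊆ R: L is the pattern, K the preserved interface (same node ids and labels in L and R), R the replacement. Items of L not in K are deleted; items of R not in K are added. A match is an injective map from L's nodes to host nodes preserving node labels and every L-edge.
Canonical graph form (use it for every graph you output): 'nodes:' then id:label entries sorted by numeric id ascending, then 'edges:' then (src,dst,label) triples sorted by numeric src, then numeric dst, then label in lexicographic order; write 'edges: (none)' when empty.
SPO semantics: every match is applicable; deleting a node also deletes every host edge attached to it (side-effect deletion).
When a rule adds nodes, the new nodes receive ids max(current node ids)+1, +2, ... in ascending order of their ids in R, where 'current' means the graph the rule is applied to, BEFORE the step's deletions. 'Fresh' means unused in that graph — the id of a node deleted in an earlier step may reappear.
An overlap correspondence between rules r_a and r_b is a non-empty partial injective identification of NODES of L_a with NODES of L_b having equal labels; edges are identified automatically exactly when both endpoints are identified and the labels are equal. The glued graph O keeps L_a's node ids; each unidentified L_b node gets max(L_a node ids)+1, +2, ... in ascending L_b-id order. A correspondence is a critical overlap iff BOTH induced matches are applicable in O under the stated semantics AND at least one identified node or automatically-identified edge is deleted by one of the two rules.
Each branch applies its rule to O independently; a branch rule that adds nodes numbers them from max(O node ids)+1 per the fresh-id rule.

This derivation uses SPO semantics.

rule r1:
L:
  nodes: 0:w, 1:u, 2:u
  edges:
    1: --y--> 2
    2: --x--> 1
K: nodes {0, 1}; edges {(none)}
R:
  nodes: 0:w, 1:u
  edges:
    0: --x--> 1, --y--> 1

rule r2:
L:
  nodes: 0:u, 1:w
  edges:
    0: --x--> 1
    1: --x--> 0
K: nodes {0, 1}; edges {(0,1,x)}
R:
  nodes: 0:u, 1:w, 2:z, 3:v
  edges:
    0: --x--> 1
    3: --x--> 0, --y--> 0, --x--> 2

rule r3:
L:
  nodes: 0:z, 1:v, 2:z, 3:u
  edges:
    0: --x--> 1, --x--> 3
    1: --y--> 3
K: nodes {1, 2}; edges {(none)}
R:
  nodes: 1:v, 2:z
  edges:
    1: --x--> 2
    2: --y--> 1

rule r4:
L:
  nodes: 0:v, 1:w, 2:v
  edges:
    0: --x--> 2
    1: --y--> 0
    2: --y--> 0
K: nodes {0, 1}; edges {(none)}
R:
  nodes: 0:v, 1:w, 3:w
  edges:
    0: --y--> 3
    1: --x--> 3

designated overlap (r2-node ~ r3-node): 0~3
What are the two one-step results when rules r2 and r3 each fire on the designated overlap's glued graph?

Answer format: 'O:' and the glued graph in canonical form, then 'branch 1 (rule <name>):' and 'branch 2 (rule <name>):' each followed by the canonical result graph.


O:
nodes: 0:u, 1:w, 2:z, 3:v, 4:z
edges: (0,1,x); (1,0,x); (2,0,x); (2,3,x); (3,0,y)
branch 1 (rule r2):
nodes: 0:u, 1:w, 2:z, 3:v, 4:z, 5:z, 6:v
edges: (0,1,x); (2,0,x); (2,3,x); (3,0,y); (6,0,x); (6,0,y); (6,5,x)
branch 2 (rule r3):
nodes: 1:w, 3:v, 4:z
edges: (3,4,x); (4,3,y)


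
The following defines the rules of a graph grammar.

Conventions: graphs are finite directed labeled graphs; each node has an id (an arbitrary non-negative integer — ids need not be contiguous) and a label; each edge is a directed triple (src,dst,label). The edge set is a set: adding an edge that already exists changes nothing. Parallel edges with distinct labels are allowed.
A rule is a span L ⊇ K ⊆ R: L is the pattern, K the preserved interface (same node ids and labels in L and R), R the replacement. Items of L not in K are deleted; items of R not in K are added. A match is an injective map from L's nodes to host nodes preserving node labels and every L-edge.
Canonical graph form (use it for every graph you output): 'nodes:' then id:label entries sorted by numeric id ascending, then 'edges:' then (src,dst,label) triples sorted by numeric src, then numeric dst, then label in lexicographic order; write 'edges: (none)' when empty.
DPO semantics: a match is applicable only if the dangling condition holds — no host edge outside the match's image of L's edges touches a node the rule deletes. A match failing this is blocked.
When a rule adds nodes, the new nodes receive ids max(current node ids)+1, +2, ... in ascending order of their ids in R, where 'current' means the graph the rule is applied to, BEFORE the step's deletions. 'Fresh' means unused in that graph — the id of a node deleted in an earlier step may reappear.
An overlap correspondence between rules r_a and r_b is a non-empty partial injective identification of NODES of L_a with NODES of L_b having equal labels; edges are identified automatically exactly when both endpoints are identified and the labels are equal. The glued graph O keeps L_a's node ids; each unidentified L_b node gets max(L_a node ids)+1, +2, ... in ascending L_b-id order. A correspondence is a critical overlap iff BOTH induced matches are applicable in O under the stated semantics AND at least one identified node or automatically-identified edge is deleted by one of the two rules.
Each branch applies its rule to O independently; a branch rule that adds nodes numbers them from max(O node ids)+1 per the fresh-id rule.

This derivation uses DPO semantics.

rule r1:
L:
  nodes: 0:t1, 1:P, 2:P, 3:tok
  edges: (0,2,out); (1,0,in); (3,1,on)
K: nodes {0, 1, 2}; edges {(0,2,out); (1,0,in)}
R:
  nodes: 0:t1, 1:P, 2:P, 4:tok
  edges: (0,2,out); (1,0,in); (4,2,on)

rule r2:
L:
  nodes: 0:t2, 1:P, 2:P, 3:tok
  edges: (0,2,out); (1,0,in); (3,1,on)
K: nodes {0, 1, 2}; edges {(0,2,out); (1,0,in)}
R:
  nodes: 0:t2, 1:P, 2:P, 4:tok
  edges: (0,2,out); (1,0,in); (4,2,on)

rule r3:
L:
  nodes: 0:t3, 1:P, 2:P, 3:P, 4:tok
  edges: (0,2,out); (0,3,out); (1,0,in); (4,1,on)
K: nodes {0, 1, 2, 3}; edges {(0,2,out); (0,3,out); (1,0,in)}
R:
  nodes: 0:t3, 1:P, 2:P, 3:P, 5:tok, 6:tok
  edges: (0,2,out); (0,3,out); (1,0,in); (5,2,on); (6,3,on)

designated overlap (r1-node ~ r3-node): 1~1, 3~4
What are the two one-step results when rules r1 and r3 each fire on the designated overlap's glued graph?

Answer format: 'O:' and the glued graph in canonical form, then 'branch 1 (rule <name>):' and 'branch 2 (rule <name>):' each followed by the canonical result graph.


O:
nodes: 0:t1, 1:P, 2:P, 3:tok, 4:t3, 5:P, 6:P
edges: (0,2,out); (1,0,in); (1,4,in); (3,1,on); (4,5,out); (4,6,out)
branch 1 (rule r1):
nodes: 0:t1, 1:P, 2:P, 4:t3, 5:P, 6:P, 7:tok
edges: (0,2,out); (1,0,in); (1,4,in); (4,5,out); (4,6,out); (7,2,on)
branch 2 (rule r3):
nodes: 0:t1, 1:P, 2:P, 4:t3, 5:P, 6:P, 7:tok, 8:tok
edges: (0,2,out); (1,0,in); (1,4,in); (4,5,out); (4,6,out); (7,5,on); (8,6,on)


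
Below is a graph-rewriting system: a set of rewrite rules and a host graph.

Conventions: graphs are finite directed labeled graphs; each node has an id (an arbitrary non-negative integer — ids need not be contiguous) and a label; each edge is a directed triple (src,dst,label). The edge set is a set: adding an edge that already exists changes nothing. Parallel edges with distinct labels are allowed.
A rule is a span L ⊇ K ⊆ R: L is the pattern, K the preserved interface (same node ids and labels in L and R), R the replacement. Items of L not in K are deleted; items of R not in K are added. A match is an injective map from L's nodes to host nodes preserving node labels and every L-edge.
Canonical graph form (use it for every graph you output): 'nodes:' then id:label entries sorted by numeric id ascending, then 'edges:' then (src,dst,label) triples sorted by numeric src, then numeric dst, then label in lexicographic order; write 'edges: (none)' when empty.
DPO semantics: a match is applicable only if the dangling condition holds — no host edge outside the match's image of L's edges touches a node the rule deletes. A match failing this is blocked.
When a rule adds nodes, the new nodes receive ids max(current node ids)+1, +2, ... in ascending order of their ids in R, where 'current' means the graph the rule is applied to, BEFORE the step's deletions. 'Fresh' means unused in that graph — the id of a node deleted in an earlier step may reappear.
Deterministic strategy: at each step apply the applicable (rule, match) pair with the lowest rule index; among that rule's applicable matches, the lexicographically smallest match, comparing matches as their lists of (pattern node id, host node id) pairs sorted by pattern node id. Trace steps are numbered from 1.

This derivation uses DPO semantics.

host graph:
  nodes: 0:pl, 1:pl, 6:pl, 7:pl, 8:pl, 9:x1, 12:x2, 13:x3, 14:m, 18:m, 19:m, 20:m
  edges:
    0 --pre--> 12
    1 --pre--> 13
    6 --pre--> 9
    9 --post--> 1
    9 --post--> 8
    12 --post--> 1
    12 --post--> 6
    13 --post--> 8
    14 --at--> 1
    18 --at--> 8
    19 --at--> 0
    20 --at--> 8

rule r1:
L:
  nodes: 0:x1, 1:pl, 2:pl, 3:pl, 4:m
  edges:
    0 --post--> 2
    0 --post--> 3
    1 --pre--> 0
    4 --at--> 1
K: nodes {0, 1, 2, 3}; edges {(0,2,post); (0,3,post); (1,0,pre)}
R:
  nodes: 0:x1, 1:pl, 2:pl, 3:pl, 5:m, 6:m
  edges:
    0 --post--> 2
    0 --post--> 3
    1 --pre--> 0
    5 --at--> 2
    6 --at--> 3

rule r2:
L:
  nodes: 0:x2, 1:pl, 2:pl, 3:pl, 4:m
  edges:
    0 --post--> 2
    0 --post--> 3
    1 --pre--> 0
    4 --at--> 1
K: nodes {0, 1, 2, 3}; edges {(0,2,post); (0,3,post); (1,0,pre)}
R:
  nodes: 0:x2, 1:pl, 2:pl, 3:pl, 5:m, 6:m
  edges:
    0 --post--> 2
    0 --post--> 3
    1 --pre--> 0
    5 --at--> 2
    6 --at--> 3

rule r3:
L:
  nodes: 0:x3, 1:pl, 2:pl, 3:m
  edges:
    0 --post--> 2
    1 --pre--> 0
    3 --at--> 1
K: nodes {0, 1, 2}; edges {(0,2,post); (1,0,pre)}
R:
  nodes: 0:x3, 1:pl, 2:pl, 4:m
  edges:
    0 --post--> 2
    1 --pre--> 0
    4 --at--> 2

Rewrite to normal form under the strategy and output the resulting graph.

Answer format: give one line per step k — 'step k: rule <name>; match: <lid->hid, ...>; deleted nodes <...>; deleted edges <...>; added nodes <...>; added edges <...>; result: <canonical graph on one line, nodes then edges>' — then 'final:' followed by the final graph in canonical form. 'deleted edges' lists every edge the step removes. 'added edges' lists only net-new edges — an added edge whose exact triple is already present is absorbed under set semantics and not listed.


step 1: rule r2; match: 0->12, 1->0, 2->1, 3->6, 4->19; deleted nodes 19; deleted edges (19,0,at); added nodes 21, 22; added edges (21,1,at); (22,6,at); result: nodes: 0:pl, 1:pl, 6:pl, 7:pl, 8:pl, 9:x1, 12:x2, 13:x3, 14:m, 18:m, 20:m, 21:m, 22:m edges: (0,12,pre); (1,13,pre); (6,9,pre); (9,1,post); (9,8,post); (12,1,post); (12,6,post); (13,8,post); (14,1,at); (18,8,at); (20,8,at); (21,1,at); (22,6,at)
step 2: rule r1; match: 0->9, 1->6, 2->1, 3->8, 4->22; deleted nodes 22; deleted edges (22,6,at); added nodes 23, 24; added edges (23,1,at); (24,8,at); result: nodes: 0:pl, 1:pl, 6:pl, 7:pl, 8:pl, 9:x1, 12:x2, 13:x3, 14:m, 18:m, 20:m, 21:m, 23:m, 24:m edges: (0,12,pre); (1,13,pre); (6,9,pre); (9,1,post); (9,8,post); (12,1,post); (12,6,post); (13,8,post); (14,1,at); (18,8,at); (20,8,at); (21,1,at); (23,1,at); (24,8,at)
step 3: rule r3; match: 0->13, 1->1, 2->8, 3->14; deleted nodes 14; deleted edges (14,1,at); added nodes 25; added edges (25,8,at); result: nodes: 0:pl, 1:pl, 6:pl, 7:pl, 8:pl, 9:x1, 12:x2, 13:x3, 18:m, 20:m, 21:m, 23:m, 24:m, 25:m edges: (0,12,pre); (1,13,pre); (6,9,pre); (9,1,post); (9,8,post); (12,1,post); (12,6,post); (13,8,post); (18,8,at); (20,8,at); (21,1,at); (23,1,at); (24,8,at); (25,8,at)
step 4: rule r3; match: 0->13, 1->1, 2->8, 3->21; deleted nodes 21; deleted edges (21,1,at); added nodes 26; added edges (26,8,at); result: nodes: 0:pl, 1:pl, 6:pl, 7:pl, 8:pl, 9:x1, 12:x2, 13:x3, 18:m, 20:m, 23:m, 24:m, 25:m, 26:m edges: (0,12,pre); (1,13,pre); (6,9,pre); (9,1,post); (9,8,post); (12,1,post); (12,6,post); (13,8,post); (18,8,at); (20,8,at); (23,1,at); (24,8,at); (25,8,at); (26,8,at)
step 5: rule r3; match: 0->13, 1->1, 2->8, 3->23; deleted nodes 23; deleted edges (23,1,at); added nodes 27; added edges (27,8,at); result: nodes: 0:pl, 1:pl, 6:pl, 7:pl, 8:pl, 9:x1, 12:x2, 13:x3, 18:m, 20:m, 24:m, 25:m, 26:m, 27:m edges: (0,12,pre); (1,13,pre); (6,9,pre); (9,1,post); (9,8,post); (12,1,post); (12,6,post); (13,8,post); (18,8,at); (20,8,at); (24,8,at); (25,8,at); (26,8,at); (27,8,at)
final:
nodes: 0:pl, 1:pl, 6:pl, 7:pl, 8:pl, 9:x1, 12:x2, 13:x3, 18:m, 20:m, 24:m, 25:m, 26:m, 27:m
edges: (0,12,pre); (1,13,pre); (6,9,pre); (9,1,post); (9,8,post); (12,1,post); (12,6,post); (13,8,post); (18,8,at); (20,8,at); (24,8,at); (25,8,at); (26,8,at); (27,8,at)


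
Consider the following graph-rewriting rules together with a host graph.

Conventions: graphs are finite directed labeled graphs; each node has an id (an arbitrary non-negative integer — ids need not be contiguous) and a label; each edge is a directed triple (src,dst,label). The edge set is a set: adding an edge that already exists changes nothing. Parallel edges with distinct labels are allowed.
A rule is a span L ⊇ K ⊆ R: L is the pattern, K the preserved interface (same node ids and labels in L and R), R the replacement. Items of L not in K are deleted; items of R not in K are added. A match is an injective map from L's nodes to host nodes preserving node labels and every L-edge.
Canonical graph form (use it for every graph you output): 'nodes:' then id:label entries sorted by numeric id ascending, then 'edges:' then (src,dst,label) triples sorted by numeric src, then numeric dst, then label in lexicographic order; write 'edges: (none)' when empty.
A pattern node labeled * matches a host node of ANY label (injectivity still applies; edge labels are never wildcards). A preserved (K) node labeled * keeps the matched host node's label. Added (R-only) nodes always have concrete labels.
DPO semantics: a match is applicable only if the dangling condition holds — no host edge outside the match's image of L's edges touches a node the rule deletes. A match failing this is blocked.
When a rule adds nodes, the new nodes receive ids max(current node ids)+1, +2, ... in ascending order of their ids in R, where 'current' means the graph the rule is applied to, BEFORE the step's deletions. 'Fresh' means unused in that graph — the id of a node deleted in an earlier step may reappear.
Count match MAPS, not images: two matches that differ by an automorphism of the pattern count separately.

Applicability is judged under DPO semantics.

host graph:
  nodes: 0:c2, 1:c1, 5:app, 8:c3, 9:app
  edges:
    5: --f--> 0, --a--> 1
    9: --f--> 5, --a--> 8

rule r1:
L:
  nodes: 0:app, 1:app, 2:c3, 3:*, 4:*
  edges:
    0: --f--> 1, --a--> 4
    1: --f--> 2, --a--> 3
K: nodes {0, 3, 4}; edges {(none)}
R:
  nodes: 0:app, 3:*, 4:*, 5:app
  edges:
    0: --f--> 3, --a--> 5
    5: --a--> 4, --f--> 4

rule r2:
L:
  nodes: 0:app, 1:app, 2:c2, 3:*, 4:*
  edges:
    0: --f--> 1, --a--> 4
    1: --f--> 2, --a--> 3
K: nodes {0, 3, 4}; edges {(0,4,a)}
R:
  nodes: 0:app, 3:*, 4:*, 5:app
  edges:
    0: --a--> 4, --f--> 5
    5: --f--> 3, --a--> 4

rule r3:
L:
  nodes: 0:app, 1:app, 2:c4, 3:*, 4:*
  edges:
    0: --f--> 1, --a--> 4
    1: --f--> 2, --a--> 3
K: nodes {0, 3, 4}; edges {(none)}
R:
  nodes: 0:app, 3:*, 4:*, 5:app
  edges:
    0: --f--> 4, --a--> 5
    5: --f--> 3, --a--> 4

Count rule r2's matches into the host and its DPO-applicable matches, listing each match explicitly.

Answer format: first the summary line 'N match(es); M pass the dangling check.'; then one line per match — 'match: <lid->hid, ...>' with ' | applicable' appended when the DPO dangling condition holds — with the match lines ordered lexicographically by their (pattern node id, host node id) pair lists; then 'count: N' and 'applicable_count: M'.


1 match(es); 1 pass the dangling check.
match: 0->9, 1->5, 2->0, 3->1, 4->8 | applicable
count: 1
applicable_count: 1


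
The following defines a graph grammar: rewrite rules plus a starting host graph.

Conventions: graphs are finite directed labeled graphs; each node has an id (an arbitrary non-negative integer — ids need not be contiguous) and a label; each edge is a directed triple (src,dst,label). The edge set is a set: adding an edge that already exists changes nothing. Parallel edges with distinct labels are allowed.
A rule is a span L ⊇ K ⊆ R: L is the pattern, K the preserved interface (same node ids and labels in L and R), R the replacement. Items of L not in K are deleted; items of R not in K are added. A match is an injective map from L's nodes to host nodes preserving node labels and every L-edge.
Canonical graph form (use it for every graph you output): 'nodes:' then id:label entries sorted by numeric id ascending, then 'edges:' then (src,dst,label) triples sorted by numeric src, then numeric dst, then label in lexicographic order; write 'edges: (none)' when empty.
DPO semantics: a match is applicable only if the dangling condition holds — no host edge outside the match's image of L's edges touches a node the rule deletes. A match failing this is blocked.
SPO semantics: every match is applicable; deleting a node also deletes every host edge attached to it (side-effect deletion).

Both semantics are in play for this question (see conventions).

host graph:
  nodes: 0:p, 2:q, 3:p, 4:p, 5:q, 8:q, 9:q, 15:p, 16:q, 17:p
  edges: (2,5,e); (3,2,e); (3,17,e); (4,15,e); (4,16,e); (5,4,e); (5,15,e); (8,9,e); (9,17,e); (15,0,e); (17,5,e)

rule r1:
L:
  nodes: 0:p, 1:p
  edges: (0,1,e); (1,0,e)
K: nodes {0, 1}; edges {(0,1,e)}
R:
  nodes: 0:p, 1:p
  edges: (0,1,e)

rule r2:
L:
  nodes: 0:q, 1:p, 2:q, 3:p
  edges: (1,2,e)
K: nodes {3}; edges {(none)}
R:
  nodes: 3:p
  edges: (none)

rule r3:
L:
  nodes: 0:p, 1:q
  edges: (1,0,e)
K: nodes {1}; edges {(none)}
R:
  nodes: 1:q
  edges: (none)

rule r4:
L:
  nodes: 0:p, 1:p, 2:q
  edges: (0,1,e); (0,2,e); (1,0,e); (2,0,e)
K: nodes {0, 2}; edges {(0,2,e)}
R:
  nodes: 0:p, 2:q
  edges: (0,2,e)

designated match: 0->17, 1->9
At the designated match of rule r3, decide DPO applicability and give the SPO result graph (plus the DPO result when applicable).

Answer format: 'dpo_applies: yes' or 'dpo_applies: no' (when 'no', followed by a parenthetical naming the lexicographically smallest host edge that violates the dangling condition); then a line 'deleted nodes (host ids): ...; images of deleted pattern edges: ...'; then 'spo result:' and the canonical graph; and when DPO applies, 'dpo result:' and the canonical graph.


dpo_applies: no
(the rule deletes node 17, which keeps host edge (3,17,e) outside the match image — the dangling condition fails, DPO blocks; SPO proceeds and side-deletes such edges)
deleted nodes (host ids): 17; images of deleted pattern edges: (9,17,e)
spo result:
nodes: 0:p, 2:q, 3:p, 4:p, 5:q, 8:q, 9:q, 15:p, 16:q
edges: (2,5,e); (3,2,e); (4,15,e); (4,16,e); (5,4,e); (5,15,e); (8,9,e); (15,0,e)


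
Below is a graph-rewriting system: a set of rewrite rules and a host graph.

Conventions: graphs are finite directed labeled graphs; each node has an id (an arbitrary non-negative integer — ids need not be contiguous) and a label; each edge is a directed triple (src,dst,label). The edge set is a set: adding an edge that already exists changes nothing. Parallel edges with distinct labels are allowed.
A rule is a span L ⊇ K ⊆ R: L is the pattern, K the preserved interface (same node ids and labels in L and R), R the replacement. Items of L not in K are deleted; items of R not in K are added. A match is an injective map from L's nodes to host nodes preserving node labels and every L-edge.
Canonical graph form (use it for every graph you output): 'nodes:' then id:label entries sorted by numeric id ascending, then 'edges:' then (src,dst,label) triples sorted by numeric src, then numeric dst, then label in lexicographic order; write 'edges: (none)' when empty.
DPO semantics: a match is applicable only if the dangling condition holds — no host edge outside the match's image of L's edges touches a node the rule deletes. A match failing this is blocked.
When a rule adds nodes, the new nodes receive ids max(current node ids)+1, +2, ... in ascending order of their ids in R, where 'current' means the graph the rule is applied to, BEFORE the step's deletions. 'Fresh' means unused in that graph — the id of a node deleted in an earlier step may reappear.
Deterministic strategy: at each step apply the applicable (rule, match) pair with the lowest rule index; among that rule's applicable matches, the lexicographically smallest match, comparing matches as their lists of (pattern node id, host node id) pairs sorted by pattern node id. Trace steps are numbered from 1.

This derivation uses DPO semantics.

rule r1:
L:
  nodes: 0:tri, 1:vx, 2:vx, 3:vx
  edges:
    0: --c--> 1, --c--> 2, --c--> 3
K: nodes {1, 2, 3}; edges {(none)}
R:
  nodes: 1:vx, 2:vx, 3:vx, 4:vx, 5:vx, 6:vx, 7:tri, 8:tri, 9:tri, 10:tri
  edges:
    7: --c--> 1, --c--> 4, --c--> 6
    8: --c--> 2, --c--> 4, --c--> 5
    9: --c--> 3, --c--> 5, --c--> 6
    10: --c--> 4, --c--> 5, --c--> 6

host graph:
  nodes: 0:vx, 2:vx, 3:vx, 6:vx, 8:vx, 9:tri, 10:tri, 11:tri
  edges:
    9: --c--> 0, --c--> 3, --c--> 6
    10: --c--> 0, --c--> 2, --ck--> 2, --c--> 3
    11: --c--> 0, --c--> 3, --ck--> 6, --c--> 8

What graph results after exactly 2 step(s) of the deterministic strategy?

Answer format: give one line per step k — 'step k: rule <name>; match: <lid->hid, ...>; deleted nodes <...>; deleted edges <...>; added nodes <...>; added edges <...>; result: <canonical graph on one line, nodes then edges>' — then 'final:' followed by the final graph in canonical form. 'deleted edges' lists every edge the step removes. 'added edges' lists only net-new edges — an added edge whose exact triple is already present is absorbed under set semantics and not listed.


step 1: rule r1; match: 0->9, 1->0, 2->3, 3->6; deleted nodes 9; deleted edges (9,0,c); (9,3,c); (9,6,c); added nodes 12, 13, 14, 15, 16, 17, 18; added edges (15,0,c); (15,12,c); (15,14,c); (16,3,c); (16,12,c); (16,13,c); (17,6,c); (17,13,c); (17,14,c); (18,12,c); (18,13,c); (18,14,c); result: nodes: 0:vx, 2:vx, 3:vx, 6:vx, 8:vx, 10:tri, 11:tri, 12:vx, 13:vx, 14:vx, 15:tri, 16:tri, 17:tri, 18:tri edges: (10,0,c); (10,2,c); (10,2,ck); (10,3,c); (11,0,c); (11,3,c); (11,6,ck); (11,8,c); (15,0,c); (15,12,c); (15,14,c); (16,3,c); (16,12,c); (16,13,c); (17,6,c); (17,13,c); (17,14,c); (18,12,c); (18,13,c); (18,14,c)
step 2: rule r1; match: 0->15, 1->0, 2->12, 3->14; deleted nodes 15; deleted edges (15,0,c); (15,12,c); (15,14,c); added nodes 19, 20, 21, 22, 23, 24, 25; added edges (22,0,c); (22,19,c); (22,21,c); (23,12,c); (23,19,c); (23,20,c); (24,14,c); (24,20,c); (24,21,c); (25,19,c); (25,20,c); (25,21,c); result: nodes: 0:vx, 2:vx, 3:vx, 6:vx, 8:vx, 10:tri, 11:tri, 12:vx, 13:vx, 14:vx, 16:tri, 17:tri, 18:tri, 19:vx, 20:vx, 21:vx, 22:tri, 23:tri, 24:tri, 25:tri edges: (10,0,c); (10,2,c); (10,2,ck); (10,3,c); (11,0,c); (11,3,c); (11,6,ck); (11,8,c); (16,3,c); (16,12,c); (16,13,c); (17,6,c); (17,13,c); (17,14,c); (18,12,c); (18,13,c); (18,14,c); (22,0,c); (22,19,c); (22,21,c); (23,12,c); (23,19,c); (23,20,c); (24,14,c); (24,20,c); (24,21,c); (25,19,c); (25,20,c); (25,21,c)
final:
nodes: 0:vx, 2:vx, 3:vx, 6:vx, 8:vx, 10:tri, 11:tri, 12:vx, 13:vx, 14:vx, 16:tri, 17:tri, 18:tri, 19:vx, 20:vx, 21:vx, 22:tri, 23:tri, 24:tri, 25:tri
edges: (10,0,c); (10,2,c); (10,2,ck); (10,3,c); (11,0,c); (11,3,c); (11,6,ck); (11,8,c); (16,3,c); (16,12,c); (16,13,c); (17,6,c); (17,13,c); (17,14,c); (18,12,c); (18,13,c); (18,14,c); (22,0,c); (22,19,c); (22,21,c); (23,12,c); (23,19,c); (23,20,c); (24,14,c); (24,20,c); (24,21,c); (25,19,c); (25,20,c); (25,21,c)


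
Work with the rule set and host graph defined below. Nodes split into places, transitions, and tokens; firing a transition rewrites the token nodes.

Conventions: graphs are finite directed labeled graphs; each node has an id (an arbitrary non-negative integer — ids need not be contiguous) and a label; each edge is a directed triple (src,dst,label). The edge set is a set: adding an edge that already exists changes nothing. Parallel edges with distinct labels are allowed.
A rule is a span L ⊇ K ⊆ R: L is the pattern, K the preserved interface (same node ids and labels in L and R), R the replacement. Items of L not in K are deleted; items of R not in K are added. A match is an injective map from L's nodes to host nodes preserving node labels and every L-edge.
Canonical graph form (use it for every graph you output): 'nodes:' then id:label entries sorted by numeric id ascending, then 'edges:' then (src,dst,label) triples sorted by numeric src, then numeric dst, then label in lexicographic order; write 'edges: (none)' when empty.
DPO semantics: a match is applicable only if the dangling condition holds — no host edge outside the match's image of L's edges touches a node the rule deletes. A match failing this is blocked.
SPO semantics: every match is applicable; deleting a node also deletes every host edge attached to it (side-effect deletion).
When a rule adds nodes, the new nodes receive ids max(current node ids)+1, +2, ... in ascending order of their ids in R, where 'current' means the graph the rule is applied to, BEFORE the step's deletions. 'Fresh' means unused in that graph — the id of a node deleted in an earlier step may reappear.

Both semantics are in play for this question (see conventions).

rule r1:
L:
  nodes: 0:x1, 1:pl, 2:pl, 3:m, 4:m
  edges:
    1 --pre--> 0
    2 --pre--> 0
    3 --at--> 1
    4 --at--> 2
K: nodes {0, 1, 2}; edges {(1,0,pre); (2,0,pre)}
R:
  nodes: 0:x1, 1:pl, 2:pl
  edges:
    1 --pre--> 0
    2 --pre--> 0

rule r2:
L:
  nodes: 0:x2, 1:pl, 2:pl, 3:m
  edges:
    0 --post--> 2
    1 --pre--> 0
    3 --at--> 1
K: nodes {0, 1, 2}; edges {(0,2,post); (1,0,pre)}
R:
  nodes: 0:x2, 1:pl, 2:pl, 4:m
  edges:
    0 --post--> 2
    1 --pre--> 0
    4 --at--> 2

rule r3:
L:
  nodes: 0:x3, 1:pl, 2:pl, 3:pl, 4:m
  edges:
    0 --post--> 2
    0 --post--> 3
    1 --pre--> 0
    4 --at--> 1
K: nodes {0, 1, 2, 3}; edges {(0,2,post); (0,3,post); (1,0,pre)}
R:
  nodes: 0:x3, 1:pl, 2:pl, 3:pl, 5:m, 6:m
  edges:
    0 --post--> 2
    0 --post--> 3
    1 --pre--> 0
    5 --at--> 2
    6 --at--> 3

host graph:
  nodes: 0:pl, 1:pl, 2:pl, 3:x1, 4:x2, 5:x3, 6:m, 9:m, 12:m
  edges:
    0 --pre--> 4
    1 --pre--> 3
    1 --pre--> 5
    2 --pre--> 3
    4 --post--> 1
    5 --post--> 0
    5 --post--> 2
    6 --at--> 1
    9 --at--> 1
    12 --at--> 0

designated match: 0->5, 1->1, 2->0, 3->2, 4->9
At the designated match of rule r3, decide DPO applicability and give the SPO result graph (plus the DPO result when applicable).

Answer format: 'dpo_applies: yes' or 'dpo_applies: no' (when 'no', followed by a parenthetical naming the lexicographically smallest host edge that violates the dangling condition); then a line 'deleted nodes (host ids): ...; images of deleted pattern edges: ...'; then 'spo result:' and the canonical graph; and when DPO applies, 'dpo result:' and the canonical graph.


dpo_applies: yes
deleted nodes (host ids): 9; images of deleted pattern edges: (9,1,at)
spo result:
nodes: 0:pl, 1:pl, 2:pl, 3:x1, 4:x2, 5:x3, 6:m, 12:m, 13:m, 14:m
edges: (0,4,pre); (1,3,pre); (1,5,pre); (2,3,pre); (4,1,post); (5,0,post); (5,2,post); (6,1,at); (12,0,at); (13,0,at); (14,2,at)
dpo result:
nodes: 0:pl, 1:pl, 2:pl, 3:x1, 4:x2, 5:x3, 6:m, 12:m, 13:m, 14:m
edges: (0,4,pre); (1,3,pre); (1,5,pre); (2,3,pre); (4,1,post); (5,0,post); (5,2,post); (6,1,at); (12,0,at); (13,0,at); (14,2,at)


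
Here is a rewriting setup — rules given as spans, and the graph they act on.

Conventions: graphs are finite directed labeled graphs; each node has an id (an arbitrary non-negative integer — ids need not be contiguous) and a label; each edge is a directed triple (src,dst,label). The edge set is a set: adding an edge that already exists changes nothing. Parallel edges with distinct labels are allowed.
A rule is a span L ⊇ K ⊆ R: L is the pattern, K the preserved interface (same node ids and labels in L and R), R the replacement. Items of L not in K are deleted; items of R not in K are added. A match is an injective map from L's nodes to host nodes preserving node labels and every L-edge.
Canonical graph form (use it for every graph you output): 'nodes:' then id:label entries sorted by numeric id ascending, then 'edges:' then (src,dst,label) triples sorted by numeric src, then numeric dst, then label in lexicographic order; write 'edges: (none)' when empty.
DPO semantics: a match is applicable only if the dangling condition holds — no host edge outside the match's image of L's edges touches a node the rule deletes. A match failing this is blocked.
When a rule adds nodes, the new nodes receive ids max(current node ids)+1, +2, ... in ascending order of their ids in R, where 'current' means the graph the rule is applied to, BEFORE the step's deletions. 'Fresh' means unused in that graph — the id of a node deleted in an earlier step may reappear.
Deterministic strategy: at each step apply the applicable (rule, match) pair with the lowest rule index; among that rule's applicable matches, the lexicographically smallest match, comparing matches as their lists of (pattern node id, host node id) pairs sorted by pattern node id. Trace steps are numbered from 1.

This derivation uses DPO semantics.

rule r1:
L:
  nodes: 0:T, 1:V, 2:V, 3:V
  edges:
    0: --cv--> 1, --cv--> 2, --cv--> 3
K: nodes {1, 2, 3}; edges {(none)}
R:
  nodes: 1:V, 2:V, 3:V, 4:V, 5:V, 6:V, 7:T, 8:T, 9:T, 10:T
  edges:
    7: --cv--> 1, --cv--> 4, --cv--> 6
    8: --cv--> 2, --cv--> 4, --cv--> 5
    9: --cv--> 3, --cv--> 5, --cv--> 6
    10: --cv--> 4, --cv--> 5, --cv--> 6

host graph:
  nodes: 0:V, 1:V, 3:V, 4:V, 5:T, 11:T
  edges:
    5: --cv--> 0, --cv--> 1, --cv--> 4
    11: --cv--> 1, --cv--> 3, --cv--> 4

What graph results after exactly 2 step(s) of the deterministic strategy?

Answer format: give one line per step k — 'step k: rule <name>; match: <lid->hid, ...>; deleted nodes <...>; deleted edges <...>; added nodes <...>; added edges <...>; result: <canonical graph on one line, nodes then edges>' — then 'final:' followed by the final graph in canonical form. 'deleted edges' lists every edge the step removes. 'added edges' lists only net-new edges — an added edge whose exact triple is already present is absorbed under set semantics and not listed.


step 1: rule r1; match: 0->5, 1->0, 2->1, 3->4; deleted nodes 5; deleted edges (5,0,cv); (5,1,cv); (5,4,cv); added nodes 12, 13, 14, 15, 16, 17, 18; added edges (15,0,cv); (15,12,cv); (15,14,cv); (16,1,cv); (16,12,cv); (16,13,cv); (17,4,cv); (17,13,cv); (17,14,cv); (18,12,cv); (18,13,cv); (18,14,cv); result: nodes: 0:V, 1:V, 3:V, 4:V, 11:T, 12:V, 13:V, 14:V, 15:T, 16:T, 17:T, 18:T edges: (11,1,cv); (11,3,cv); (11,4,cv); (15,0,cv); (15,12,cv); (15,14,cv); (16,1,cv); (16,12,cv); (16,13,cv); (17,4,cv); (17,13,cv); (17,14,cv); (18,12,cv); (18,13,cv); (18,14,cv)
step 2: rule r1; match: 0->11, 1->1, 2->3, 3->4; deleted nodes 11; deleted edges (11,1,cv); (11,3,cv); (11,4,cv); added nodes 19, 20, 21, 22, 23, 24, 25; added edges (22,1,cv); (22,19,cv); (22,21,cv); (23,3,cv); (23,19,cv); (23,20,cv); (24,4,cv); (24,20,cv); (24,21,cv); (25,19,cv); (25,20,cv); (25,21,cv); result: nodes: 0:V, 1:V, 3:V, 4:V, 12:V, 13:V, 14:V, 15:T, 16:T, 17:T, 18:T, 19:V, 20:V, 21:V, 22:T, 23:T, 24:T, 25:T edges: (15,0,cv); (15,12,cv); (15,14,cv); (16,1,cv); (16,12,cv); (16,13,cv); (17,4,cv); (17,13,cv); (17,14,cv); (18,12,cv); (18,13,cv); (18,14,cv); (22,1,cv); (22,19,cv); (22,21,cv); (23,3,cv); (23,19,cv); (23,20,cv); (24,4,cv); (24,20,cv); (24,21,cv); (25,19,cv); (25,20,cv); (25,21,cv)
final:
nodes: 0:V, 1:V, 3:V, 4:V, 12:V, 13:V, 14:V, 15:T, 16:T, 17:T, 18:T, 19:V, 20:V, 21:V, 22:T, 23:T, 24:T, 25:T
edges: (15,0,cv); (15,12,cv); (15,14,cv); (16,1,cv); (16,12,cv); (16,13,cv); (17,4,cv); (17,13,cv); (17,14,cv); (18,12,cv); (18,13,cv); (18,14,cv); (22,1,cv); (22,19,cv); (22,21,cv); (23,3,cv); (23,19,cv); (23,20,cv); (24,4,cv); (24,20,cv); (24,21,cv); (25,19,cv); (25,20,cv); (25,21,cv)


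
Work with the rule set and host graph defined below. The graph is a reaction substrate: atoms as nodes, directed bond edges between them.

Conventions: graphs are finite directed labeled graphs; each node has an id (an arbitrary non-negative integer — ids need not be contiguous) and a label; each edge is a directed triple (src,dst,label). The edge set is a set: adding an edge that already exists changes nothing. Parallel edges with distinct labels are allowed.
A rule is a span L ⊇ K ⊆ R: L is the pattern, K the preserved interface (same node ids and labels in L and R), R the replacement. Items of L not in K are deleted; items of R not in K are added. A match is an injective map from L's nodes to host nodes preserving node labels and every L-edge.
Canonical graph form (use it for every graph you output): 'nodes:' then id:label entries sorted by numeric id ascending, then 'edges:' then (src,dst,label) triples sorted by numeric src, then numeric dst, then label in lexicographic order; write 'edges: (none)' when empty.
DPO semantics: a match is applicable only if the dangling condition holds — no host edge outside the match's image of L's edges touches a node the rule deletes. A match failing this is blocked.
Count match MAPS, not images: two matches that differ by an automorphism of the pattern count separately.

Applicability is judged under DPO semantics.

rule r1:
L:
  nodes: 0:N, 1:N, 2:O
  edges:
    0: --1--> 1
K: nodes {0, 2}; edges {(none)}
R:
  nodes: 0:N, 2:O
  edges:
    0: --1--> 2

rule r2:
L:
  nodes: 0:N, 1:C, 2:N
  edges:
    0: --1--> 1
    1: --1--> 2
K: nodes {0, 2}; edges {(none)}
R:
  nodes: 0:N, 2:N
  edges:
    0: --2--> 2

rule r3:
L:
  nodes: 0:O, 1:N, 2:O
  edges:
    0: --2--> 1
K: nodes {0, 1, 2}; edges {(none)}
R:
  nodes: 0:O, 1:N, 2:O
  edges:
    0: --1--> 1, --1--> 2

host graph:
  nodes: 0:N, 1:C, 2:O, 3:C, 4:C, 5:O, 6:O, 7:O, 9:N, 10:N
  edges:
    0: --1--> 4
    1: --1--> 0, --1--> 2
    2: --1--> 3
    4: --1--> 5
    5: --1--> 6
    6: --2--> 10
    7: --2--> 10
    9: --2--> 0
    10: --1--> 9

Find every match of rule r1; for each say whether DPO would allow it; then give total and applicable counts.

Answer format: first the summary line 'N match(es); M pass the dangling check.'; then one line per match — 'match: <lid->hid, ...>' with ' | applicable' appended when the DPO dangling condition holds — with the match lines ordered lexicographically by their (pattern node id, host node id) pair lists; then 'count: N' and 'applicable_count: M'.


4 match(es); 0 pass the dangling check.
match: 0->10, 1->9, 2->2
match: 0->10, 1->9, 2->5
match: 0->10, 1->9, 2->6
match: 0->10, 1->9, 2->7
count: 4
applicable_count: 0
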